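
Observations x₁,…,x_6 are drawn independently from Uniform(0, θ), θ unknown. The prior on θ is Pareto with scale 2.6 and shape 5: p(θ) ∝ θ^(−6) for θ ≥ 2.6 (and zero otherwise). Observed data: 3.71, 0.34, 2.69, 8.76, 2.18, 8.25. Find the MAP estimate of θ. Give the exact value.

The Uniform(0, θ) likelihood is θ^(−n) for θ ≥ max(xᵢ), zero otherwise. Here max(xᵢ) = 8.76.
Posterior ∝ θ^(−6) · θ^(−6) = θ^(−12) on θ ≥ max(2.6, 8.76) = 8.76.
This density is strictly decreasing in θ, so the posterior mode lies at the lower boundary of the support.

θ̂_MAP = 8.76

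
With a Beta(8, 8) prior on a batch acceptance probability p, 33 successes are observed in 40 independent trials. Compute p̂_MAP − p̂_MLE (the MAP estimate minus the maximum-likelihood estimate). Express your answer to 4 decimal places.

MAP − MLE = -0.0843

Posterior is Beta(41, 15); MAP = (41−1)/(56−2) = 40/54 ≈ 0.74074.
MLE ignores the prior: p̂_MLE = k/n = 33/40 ≈ 0.82500.
Difference = 40/54 − 33/40 = -91/1080 ≈ -0.0843.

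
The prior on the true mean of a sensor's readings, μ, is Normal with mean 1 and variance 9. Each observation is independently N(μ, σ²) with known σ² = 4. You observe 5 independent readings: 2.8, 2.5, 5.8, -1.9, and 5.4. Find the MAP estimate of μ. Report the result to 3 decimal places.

n = 5; x̄ = (2.8 + 2.5 + 5.8 + (-1.9) + 5.4)/5 = 14.6/5 = 2.92.
For a Normal prior and Normal likelihood with known variance, the posterior is Normal; its mode equals its mean, the precision-weighted average.
Prior precision 1/σ₀² = 1/9; data precision n/σ² = 5/4 = 1.25.
μ̂ = ((1/9)·1 + 1.25·2.92) / (1/9 + 1.25) = (677/180)/(49/36) = 677/245 ≈ 2.763.

μ̂_MAP = 2.763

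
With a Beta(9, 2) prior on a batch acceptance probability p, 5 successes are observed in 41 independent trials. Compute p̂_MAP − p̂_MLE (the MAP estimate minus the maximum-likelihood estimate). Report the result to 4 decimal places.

MAP − MLE = 0.1380

Posterior is Beta(14, 38); MAP = (14−1)/(52−2) = 13/50 ≈ 0.26000.
MLE ignores the prior: p̂_MLE = k/n = 5/41 ≈ 0.12195.
Difference = 13/50 − 5/41 = 283/2050 ≈ 0.1380.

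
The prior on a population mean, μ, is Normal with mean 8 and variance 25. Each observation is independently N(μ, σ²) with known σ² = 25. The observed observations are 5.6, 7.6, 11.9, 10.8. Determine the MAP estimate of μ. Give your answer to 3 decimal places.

μ̂_MAP = 8.780

n = 4; x̄ = (5.6 + 7.6 + 11.9 + 10.8)/4 = 35.9/4 = 8.975.
For a Normal prior and Normal likelihood with known variance, the posterior is Normal; its mode equals its mean, the precision-weighted average.
Prior precision 1/σ₀² = 1/25 = 0.04; data precision n/σ² = 4/25 = 0.16.
μ̂ = (0.04·8 + 0.16·8.975) / (0.04 + 0.16) = 1.756/0.2 = 8.780.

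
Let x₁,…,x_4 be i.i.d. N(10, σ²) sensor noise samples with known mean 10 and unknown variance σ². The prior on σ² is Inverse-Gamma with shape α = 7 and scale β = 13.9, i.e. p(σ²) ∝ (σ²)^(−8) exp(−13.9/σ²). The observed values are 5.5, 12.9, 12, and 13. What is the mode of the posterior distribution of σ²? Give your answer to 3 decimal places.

σ̂²_MAP = 3.473

Sum of squared deviations about the known mean: SS = (5.5−10)² + (12.9−10)² + (12−10)² + (13−10)² = 41.66.
The Normal likelihood contributes (σ²)^(−n/2) exp(−SS/(2σ²)), so the posterior is Inverse-Gamma(α + n/2, β + SS/2) = Inverse-Gamma(9, 34.73).
The mode of Inverse-Gamma(a, b) is b/(a+1) = 34.73/10 ≈ 3.473.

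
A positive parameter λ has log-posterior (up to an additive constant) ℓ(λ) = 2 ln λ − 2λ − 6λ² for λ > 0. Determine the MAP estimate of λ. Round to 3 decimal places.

λ̂_MAP = 0.333

ℓ'(λ) = 2/λ − 2 − 12λ. Setting this to zero and multiplying by λ: 12λ² + 2λ − 2 = 0.
λ = (−2 + √(2² + 4·12·2)) / (2·12) = (−2 + √100) / 24 = (−2 + 10)/24 = 1/3.
ℓ''(λ) = −2/λ² − 12 < 0, confirming a maximum.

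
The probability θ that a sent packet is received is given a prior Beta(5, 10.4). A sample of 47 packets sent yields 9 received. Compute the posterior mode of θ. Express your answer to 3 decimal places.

Prior: Beta(5, 10.4).
Data: 9 successes in 47 trials. The binomial likelihood contributes θ^9(1−θ)^38, so the posterior is Beta(5+9, 10.4+38) = Beta(14, 48.4).
For Beta(a, b) with a, b > 1 the mode is (a−1)/(a+b−2) = 13/60.4 ≈ 0.215.

θ̂_MAP = 0.215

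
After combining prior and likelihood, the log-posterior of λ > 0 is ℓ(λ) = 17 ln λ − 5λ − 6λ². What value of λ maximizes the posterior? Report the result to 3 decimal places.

ℓ'(λ) = 17/λ − 5 − 12λ. Setting this to zero and multiplying by λ: 12λ² + 5λ − 17 = 0.
λ = (−5 + √(5² + 4·12·17)) / (2·12) = (−5 + √841) / 24 = (−5 + 29)/24 = 1.
ℓ''(λ) = −17/λ² − 12 < 0, confirming a maximum.

λ̂_MAP = 1.000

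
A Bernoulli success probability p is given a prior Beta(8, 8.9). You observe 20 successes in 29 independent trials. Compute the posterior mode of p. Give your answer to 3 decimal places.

p̂_MAP = 0.615

Prior: Beta(8, 8.9).
Data: 20 successes in 29 trials. The binomial likelihood contributes p^20(1−p)^9, so the posterior is Beta(8+20, 8.9+9) = Beta(28, 17.9).
For Beta(a, b) with a, b > 1 the mode is (a−1)/(a+b−2) = 27/43.9 ≈ 0.615.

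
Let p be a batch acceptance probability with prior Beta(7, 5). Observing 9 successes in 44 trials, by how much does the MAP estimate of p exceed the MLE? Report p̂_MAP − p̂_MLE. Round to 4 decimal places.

MAP − MLE = 0.0732

Posterior is Beta(16, 40); MAP = (16−1)/(56−2) = 15/54 ≈ 0.27778.
MLE ignores the prior: p̂_MLE = k/n = 9/44 ≈ 0.20455.
Difference = 15/54 − 9/44 = 29/396 ≈ 0.0732.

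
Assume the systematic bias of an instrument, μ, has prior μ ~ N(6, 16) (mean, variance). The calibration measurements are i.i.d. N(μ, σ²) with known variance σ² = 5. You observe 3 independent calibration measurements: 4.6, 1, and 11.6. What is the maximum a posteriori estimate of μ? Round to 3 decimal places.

n = 3; x̄ = (4.6 + 1 + 11.6)/3 = 17.2/3 = 86/15 ≈ 5.7333.
For a Normal prior and Normal likelihood with known variance, the posterior is Normal; its mode equals its mean, the precision-weighted average.
Prior precision 1/σ₀² = 1/16 = 0.0625; data precision n/σ² = 3/5 = 0.6.
μ̂ = (0.0625·6 + 0.6·(86/15)) / (0.0625 + 0.6) = 3.815/0.6625 = 1526/265 ≈ 5.758.

μ̂_MAP = 5.758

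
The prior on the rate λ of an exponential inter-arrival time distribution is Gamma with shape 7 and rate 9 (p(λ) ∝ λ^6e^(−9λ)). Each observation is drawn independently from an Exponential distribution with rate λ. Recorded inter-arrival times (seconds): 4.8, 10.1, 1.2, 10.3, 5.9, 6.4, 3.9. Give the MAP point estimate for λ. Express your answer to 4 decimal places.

λ̂_MAP = 0.2519

The Exponential(rate=λ) likelihood is ∝ λ^n e^(−λΣtᵢ). Here n = 7 and Σtᵢ = 4.8 + 10.1 + 1.2 + 10.3 + 5.9 + 6.4 + 3.9 = 42.6.
Posterior ∝ λ^6e^(−9λ) · λ^7e^(−42.6λ) = λ^13e^(−51.6λ), i.e. Gamma(14, 51.6).
Mode = (a−1)/b = 13/51.6 ≈ 0.2519.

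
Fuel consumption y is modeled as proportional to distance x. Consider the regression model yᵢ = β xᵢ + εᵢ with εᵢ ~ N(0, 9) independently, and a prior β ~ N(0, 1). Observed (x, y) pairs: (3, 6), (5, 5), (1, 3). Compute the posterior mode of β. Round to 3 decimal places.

log p(β | y) = −Σ(yᵢ − βxᵢ)²/(2·9) − β²/(2·1) + const.
Setting the derivative to zero: Σxᵢ(yᵢ − βxᵢ)/9 − β/1 = 0, so β = Σxᵢyᵢ / (Σxᵢ² + σ²/τ²).
Σxᵢyᵢ = 3·6 + 5·5 + 1·3 = 46; Σxᵢ² = 35; σ²/τ² = 9.
β̂_MAP = 46 / (35 + 9) = 46/44 ≈ 1.045.

β̂_MAP = 1.045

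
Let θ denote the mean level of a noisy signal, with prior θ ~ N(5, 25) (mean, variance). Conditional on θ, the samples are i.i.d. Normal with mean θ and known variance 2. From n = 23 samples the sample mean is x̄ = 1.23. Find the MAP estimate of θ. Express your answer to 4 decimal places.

θ̂_MAP = 1.2431

n = 23, x̄ = 1.23.
For a Normal prior and Normal likelihood with known variance, the posterior is Normal; its mode equals its mean, the precision-weighted average.
Prior precision 1/σ₀² = 1/25 = 0.04; data precision n/σ² = 23/2 = 11.5.
θ̂ = (0.04·5 + 11.5·1.23) / (0.04 + 11.5) = 14.345/11.54 = 2869/2308 ≈ 1.2431.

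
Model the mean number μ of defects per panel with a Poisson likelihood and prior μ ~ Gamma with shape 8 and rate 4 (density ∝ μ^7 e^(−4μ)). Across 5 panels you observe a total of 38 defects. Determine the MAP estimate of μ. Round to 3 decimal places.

Σxᵢ = 38, n = 5.
Posterior ∝ μ^7e^(−4μ) · μ^38e^(−5μ) = μ^45e^(−9μ), i.e. Gamma(shape=46, rate=9).
The mode of a Gamma(a, b) with a ≥ 1 (shape–rate) is (a−1)/b = 45/9 ≈ 5.000.

μ̂_MAP = 5.000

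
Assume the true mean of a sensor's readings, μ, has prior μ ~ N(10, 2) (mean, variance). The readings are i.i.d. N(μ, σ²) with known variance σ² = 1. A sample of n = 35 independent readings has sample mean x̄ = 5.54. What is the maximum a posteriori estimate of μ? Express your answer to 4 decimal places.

n = 35, x̄ = 5.54.
For a Normal prior and Normal likelihood with known variance, the posterior is Normal; its mode equals its mean, the precision-weighted average.
Prior precision 1/σ₀² = 1/2 = 0.5; data precision n/σ² = 35/1 = 35.
μ̂ = (0.5·10 + 35·5.54) / (0.5 + 35) = 198.9/35.5 = 1989/355 ≈ 5.6028.

μ̂_MAP = 5.6028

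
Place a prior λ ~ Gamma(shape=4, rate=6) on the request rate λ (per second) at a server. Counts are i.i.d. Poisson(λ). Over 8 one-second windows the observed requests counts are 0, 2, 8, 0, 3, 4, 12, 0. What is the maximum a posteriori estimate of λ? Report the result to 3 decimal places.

λ̂_MAP = 2.286

Σxᵢ = 0+2+8+0+3+4+12+0 = 29, with n = 8.
Posterior ∝ λ^3e^(−6λ) · λ^29e^(−8λ) = λ^32e^(−14λ), i.e. Gamma(shape=33, rate=14).
The mode of a Gamma(a, b) with a ≥ 1 (shape–rate) is (a−1)/b = 32/14 ≈ 2.286.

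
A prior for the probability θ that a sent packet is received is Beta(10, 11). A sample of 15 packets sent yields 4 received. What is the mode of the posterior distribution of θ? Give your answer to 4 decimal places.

θ̂_MAP = 0.3824

Prior: Beta(10, 11).
Data: 4 successes in 15 trials. The binomial likelihood contributes θ^4(1−θ)^11, so the posterior is Beta(10+4, 11+11) = Beta(14, 22).
For Beta(a, b) with a, b > 1 the mode is (a−1)/(a+b−2) = 13/34 ≈ 0.3824.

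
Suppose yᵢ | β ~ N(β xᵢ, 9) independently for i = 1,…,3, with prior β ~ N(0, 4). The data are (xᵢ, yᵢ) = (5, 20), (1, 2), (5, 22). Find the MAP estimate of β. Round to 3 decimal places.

log p(β | y) = −Σ(yᵢ − βxᵢ)²/(2·9) − β²/(2·4) + const.
Setting the derivative to zero: Σxᵢ(yᵢ − βxᵢ)/9 − β/4 = 0, so β = Σxᵢyᵢ / (Σxᵢ² + σ²/τ²).
Σxᵢyᵢ = 5·20 + 1·2 + 5·22 = 212; Σxᵢ² = 51; σ²/τ² = 2.25.
β̂_MAP = 212 / (51 + 2.25) = 212/53.25 ≈ 3.981.

β̂_MAP = 3.981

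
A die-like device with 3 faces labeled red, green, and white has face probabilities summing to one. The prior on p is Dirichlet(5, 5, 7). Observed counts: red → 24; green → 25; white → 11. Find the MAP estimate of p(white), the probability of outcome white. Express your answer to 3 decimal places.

MAP estimate of p(white) = 0.230

The posterior is Dirichlet(αᵢ + nᵢ) = Dirichlet(29, 30, 18).
For a Dirichlet(a₁,…,a_K) with all aᵢ > 1, the mode has j-th component (aⱼ − 1)/(Σaᵢ − K).
Here Σaᵢ = 77 and K = 3, so p(white) = (18 − 1)/(77 − 3) = 17/74 ≈ 0.230.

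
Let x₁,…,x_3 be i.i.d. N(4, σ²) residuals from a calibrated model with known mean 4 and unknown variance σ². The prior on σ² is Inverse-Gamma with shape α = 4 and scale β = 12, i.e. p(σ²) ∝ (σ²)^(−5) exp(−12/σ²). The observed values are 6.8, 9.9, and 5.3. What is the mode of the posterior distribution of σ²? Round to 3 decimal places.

Sum of squared deviations about the known mean: SS = (6.8−4)² + (9.9−4)² + (5.3−4)² = 44.34.
The Normal likelihood contributes (σ²)^(−n/2) exp(−SS/(2σ²)), so the posterior is Inverse-Gamma(α + n/2, β + SS/2) = Inverse-Gamma(5.5, 34.17).
The mode of Inverse-Gamma(a, b) is b/(a+1) = 34.17/6.5 ≈ 5.257.

σ̂²_MAP = 5.257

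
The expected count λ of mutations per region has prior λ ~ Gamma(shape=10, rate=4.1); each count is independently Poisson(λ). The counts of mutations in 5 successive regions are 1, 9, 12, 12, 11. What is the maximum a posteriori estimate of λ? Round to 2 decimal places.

Σxᵢ = 1+9+12+12+11 = 45, with n = 5.
Posterior ∝ λ^9e^(−4.1λ) · λ^45e^(−5λ) = λ^54e^(−9.1λ), i.e. Gamma(shape=55, rate=9.1).
The mode of a Gamma(a, b) with a ≥ 1 (shape–rate) is (a−1)/b = 54/9.1 ≈ 5.93.

λ̂_MAP = 5.93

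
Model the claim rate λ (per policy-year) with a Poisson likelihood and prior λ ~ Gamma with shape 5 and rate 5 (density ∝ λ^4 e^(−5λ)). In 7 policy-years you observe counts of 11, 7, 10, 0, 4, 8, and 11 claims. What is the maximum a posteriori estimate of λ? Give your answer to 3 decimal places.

Σxᵢ = 11+7+10+0+4+8+11 = 51, with n = 7.
Posterior ∝ λ^4e^(−5λ) · λ^51e^(−7λ) = λ^55e^(−12λ), i.e. Gamma(shape=56, rate=12).
The mode of a Gamma(a, b) with a ≥ 1 (shape–rate) is (a−1)/b = 55/12 ≈ 4.583.

λ̂_MAP = 4.583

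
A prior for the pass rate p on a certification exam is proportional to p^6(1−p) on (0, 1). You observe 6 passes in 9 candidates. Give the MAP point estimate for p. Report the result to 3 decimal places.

p̂_MAP = 0.750

The prior density ∝ p^6(1−p)^1 is the kernel of Beta(7, 2).
Data: 6 successes in 9 trials. The binomial likelihood contributes p^6(1−p)^3, so the posterior is Beta(7+6, 2+3) = Beta(13, 5).
For Beta(a, b) with a, b > 1 the mode is (a−1)/(a+b−2) = 12/16 ≈ 0.750.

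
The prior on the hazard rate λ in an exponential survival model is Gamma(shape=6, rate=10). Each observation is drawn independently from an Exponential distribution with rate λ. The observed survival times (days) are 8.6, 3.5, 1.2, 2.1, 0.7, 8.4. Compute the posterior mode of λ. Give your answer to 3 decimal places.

The Exponential(rate=λ) likelihood is ∝ λ^n e^(−λΣtᵢ). Here n = 6 and Σtᵢ = 8.6 + 3.5 + 1.2 + 2.1 + 0.7 + 8.4 = 24.5.
Posterior ∝ λ^5e^(−10λ) · λ^6e^(−24.5λ) = λ^11e^(−34.5λ), i.e. Gamma(12, 34.5).
Mode = (a−1)/b = 11/34.5 ≈ 0.319.

λ̂_MAP = 0.319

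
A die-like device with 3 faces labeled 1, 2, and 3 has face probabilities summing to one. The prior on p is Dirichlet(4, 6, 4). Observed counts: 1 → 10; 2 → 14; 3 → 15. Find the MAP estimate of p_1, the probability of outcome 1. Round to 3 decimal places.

The posterior is Dirichlet(αᵢ + nᵢ) = Dirichlet(14, 20, 19).
For a Dirichlet(a₁,…,a_K) with all aᵢ > 1, the mode has j-th component (aⱼ − 1)/(Σaᵢ − K).
Here Σaᵢ = 53 and K = 3, so p_1 = (14 − 1)/(53 − 3) = 13/50 ≈ 0.260.

MAP estimate: 0.260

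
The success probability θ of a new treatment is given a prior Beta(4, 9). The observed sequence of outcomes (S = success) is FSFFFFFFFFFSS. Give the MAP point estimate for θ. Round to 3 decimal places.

Prior: Beta(4, 9).
Data: 3 successes in 13 trials (from the sequence). The binomial likelihood contributes θ^3(1−θ)^10, so the posterior is Beta(4+3, 9+10) = Beta(7, 19).
For Beta(a, b) with a, b > 1 the mode is (a−1)/(a+b−2) = 6/24 ≈ 0.250.

θ̂_MAP = 0.250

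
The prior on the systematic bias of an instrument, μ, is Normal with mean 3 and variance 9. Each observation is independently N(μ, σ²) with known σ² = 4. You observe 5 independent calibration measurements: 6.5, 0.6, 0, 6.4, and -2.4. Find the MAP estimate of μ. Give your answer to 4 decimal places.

n = 5; x̄ = (6.5 + 0.6 + 0 + 6.4 + (-2.4))/5 = 11.1/5 = 2.22.
For a Normal prior and Normal likelihood with known variance, the posterior is Normal; its mode equals its mean, the precision-weighted average.
Prior precision 1/σ₀² = 1/9; data precision n/σ² = 5/4 = 1.25.
μ̂ = ((1/9)·3 + 1.25·2.22) / (1/9 + 1.25) = (373/120)/(49/36) = 1119/490 ≈ 2.2837.

μ̂_MAP = 2.2837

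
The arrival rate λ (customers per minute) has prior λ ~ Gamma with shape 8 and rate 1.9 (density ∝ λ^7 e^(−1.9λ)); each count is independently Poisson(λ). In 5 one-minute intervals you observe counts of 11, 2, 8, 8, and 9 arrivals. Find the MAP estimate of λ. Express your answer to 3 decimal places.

Σxᵢ = 11+2+8+8+9 = 38, with n = 5.
Posterior ∝ λ^7e^(−1.9λ) · λ^38e^(−5λ) = λ^45e^(−6.9λ), i.e. Gamma(shape=46, rate=6.9).
The mode of a Gamma(a, b) with a ≥ 1 (shape–rate) is (a−1)/b = 45/6.9 ≈ 6.522.

λ̂_MAP = 6.522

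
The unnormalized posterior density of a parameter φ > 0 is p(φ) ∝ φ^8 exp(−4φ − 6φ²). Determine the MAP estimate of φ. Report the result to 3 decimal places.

ℓ'(φ) = 8/φ − 4 − 12φ. Setting this to zero and multiplying by φ: 12φ² + 4φ − 8 = 0.
φ = (−4 + √(4² + 4·12·8)) / (2·12) = (−4 + √400) / 24 = (−4 + 20)/24 = 2/3.
ℓ''(φ) = −8/φ² − 12 < 0, confirming a maximum.

φ̂_MAP = 0.667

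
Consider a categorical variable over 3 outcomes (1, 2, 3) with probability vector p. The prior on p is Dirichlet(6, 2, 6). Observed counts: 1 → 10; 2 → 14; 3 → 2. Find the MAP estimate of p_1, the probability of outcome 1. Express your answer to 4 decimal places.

MAP estimate: 0.4054

The posterior is Dirichlet(αᵢ + nᵢ) = Dirichlet(16, 16, 8).
For a Dirichlet(a₁,…,a_K) with all aᵢ > 1, the mode has j-th component (aⱼ − 1)/(Σaᵢ − K).
Here Σaᵢ = 40 and K = 3, so p_1 = (16 − 1)/(40 − 3) = 15/37 ≈ 0.4054.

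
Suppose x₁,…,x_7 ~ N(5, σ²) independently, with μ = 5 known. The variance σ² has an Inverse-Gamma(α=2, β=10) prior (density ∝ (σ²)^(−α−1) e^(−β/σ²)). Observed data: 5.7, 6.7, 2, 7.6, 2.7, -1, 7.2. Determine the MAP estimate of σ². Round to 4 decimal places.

σ̂²_MAP = 6.5592

Sum of squared deviations about the known mean: SS = (5.7−5)² + (6.7−5)² + (2−5)² + (7.6−5)² + (2.7−5)² + (-1−5)² + (7.2−5)² = 65.27.
The Normal likelihood contributes (σ²)^(−n/2) exp(−SS/(2σ²)), so the posterior is Inverse-Gamma(α + n/2, β + SS/2) = Inverse-Gamma(5.5, 42.635).
The mode of Inverse-Gamma(a, b) is b/(a+1) = 42.635/6.5 ≈ 6.5592.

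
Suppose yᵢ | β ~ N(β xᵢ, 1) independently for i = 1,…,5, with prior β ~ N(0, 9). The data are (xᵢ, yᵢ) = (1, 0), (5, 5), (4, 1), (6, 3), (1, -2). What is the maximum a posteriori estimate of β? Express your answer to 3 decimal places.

log p(β | y) = −Σ(yᵢ − βxᵢ)²/(2·1) − β²/(2·9) + const.
Setting the derivative to zero: Σxᵢ(yᵢ − βxᵢ)/1 − β/9 = 0, so β = Σxᵢyᵢ / (Σxᵢ² + σ²/τ²).
Σxᵢyᵢ = 1·0 + 5·5 + 4·1 + 6·3 + 1·(-2) = 45; Σxᵢ² = 79; σ²/τ² = 1/9.
β̂_MAP = 45 / (79 + 1/9) = 45/(712/9) = 405/712 ≈ 0.569.

β̂_MAP = 0.569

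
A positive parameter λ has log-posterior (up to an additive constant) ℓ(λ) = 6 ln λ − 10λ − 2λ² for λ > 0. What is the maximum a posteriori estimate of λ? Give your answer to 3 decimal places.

λ̂_MAP = 0.500

ℓ'(λ) = 6/λ − 10 − 4λ. Setting this to zero and multiplying by λ: 4λ² + 10λ − 6 = 0.
λ = (−10 + √(10² + 4·4·6)) / (2·4) = (−10 + √196) / 8 = (−10 + 14)/8 = 1/2.
ℓ''(λ) = −6/λ² − 4 < 0, confirming a maximum.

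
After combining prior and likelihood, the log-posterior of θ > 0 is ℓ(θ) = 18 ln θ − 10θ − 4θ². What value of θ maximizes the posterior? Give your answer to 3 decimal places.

θ̂_MAP = 1.000

ℓ'(θ) = 18/θ − 10 − 8θ. Setting this to zero and multiplying by θ: 8θ² + 10θ − 18 = 0.
θ = (−10 + √(10² + 4·8·18)) / (2·8) = (−10 + √676) / 16 = (−10 + 26)/16 = 1.
ℓ''(θ) = −18/θ² − 8 < 0, confirming a maximum.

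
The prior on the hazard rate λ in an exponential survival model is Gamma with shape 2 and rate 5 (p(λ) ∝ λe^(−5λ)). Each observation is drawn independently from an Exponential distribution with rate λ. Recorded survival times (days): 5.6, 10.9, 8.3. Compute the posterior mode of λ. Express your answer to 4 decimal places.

λ̂_MAP = 0.1342

The Exponential(rate=λ) likelihood is ∝ λ^n e^(−λΣtᵢ). Here n = 3 and Σtᵢ = 5.6 + 10.9 + 8.3 = 24.8.
Posterior ∝ λe^(−5λ) · λ^3e^(−24.8λ) = λ^4e^(−29.8λ), i.e. Gamma(5, 29.8).
Mode = (a−1)/b = 4/29.8 ≈ 0.1342.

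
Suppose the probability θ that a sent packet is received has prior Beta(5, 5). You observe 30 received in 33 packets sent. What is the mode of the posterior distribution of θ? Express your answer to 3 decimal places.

θ̂_MAP = 0.829

Prior: Beta(5, 5).
Data: 30 successes in 33 trials. The binomial likelihood contributes θ^30(1−θ)^3, so the posterior is Beta(5+30, 5+3) = Beta(35, 8).
For Beta(a, b) with a, b > 1 the mode is (a−1)/(a+b−2) = 34/41 ≈ 0.829.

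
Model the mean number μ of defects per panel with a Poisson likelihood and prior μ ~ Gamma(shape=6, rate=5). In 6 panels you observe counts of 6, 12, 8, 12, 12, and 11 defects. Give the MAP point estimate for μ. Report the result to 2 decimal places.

Σxᵢ = 6+12+8+12+12+11 = 61, with n = 6.
Posterior ∝ μ^5e^(−5μ) · μ^61e^(−6μ) = μ^66e^(−11μ), i.e. Gamma(shape=67, rate=11).
The mode of a Gamma(a, b) with a ≥ 1 (shape–rate) is (a−1)/b = 66/11 ≈ 6.00.

μ̂_MAP = 6.00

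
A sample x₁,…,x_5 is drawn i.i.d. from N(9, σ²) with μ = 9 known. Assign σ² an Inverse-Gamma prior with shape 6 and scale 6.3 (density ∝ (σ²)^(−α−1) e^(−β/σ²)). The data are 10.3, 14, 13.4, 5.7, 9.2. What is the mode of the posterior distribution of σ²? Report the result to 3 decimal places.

Sum of squared deviations about the known mean: SS = (10.3−9)² + (14−9)² + (13.4−9)² + (5.7−9)² + (9.2−9)² = 56.98.
The Normal likelihood contributes (σ²)^(−n/2) exp(−SS/(2σ²)), so the posterior is Inverse-Gamma(α + n/2, β + SS/2) = Inverse-Gamma(8.5, 34.79).
The mode of Inverse-Gamma(a, b) is b/(a+1) = 34.79/9.5 ≈ 3.662.

σ̂²_MAP = 3.662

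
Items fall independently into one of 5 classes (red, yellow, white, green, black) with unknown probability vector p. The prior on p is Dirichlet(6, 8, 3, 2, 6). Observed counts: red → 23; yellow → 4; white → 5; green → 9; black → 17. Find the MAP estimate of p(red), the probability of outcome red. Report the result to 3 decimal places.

The posterior is Dirichlet(αᵢ + nᵢ) = Dirichlet(29, 12, 8, 11, 23).
For a Dirichlet(a₁,…,a_K) with all aᵢ > 1, the mode has j-th component (aⱼ − 1)/(Σaᵢ − K).
Here Σaᵢ = 83 and K = 5, so p(red) = (29 − 1)/(83 − 5) = 28/78 ≈ 0.359.

MAP estimate of p(red) = 0.359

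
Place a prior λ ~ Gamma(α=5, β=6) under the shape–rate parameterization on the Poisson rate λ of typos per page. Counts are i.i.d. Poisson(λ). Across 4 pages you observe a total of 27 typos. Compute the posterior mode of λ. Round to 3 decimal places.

Σxᵢ = 27, n = 4.
Posterior ∝ λ^4e^(−6λ) · λ^27e^(−4λ) = λ^31e^(−10λ), i.e. Gamma(shape=32, rate=10).
The mode of a Gamma(a, b) with a ≥ 1 (shape–rate) is (a−1)/b = 31/10 ≈ 3.100.

λ̂_MAP = 3.100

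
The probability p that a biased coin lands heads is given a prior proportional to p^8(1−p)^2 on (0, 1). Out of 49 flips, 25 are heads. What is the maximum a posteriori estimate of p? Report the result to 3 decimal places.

p̂_MAP = 0.559

The prior density ∝ p^8(1−p)^2 is the kernel of Beta(9, 3).
Data: 25 successes in 49 trials. The binomial likelihood contributes p^25(1−p)^24, so the posterior is Beta(9+25, 3+24) = Beta(34, 27).
For Beta(a, b) with a, b > 1 the mode is (a−1)/(a+b−2) = 33/59 ≈ 0.559.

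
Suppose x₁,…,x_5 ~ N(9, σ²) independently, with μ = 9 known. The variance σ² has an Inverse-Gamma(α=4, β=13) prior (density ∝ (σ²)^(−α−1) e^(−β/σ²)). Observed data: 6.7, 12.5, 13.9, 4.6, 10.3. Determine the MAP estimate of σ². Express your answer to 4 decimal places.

Sum of squared deviations about the known mean: SS = (6.7−9)² + (12.5−9)² + (13.9−9)² + (4.6−9)² + (10.3−9)² = 62.6.
The Normal likelihood contributes (σ²)^(−n/2) exp(−SS/(2σ²)), so the posterior is Inverse-Gamma(α + n/2, β + SS/2) = Inverse-Gamma(6.5, 44.3).
The mode of Inverse-Gamma(a, b) is b/(a+1) = 44.3/7.5 ≈ 5.9067.

σ̂²_MAP = 5.9067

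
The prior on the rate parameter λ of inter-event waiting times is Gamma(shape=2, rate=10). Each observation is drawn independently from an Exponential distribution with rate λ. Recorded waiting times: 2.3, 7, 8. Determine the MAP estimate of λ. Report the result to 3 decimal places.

λ̂_MAP = 0.147

The Exponential(rate=λ) likelihood is ∝ λ^n e^(−λΣtᵢ). Here n = 3 and Σtᵢ = 2.3 + 7 + 8 = 17.3.
Posterior ∝ λe^(−10λ) · λ^3e^(−17.3λ) = λ^4e^(−27.3λ), i.e. Gamma(5, 27.3).
Mode = (a−1)/b = 4/27.3 ≈ 0.147.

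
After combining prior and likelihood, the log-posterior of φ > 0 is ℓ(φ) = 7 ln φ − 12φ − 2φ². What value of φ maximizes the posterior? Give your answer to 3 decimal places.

ℓ'(φ) = 7/φ − 12 − 4φ. Setting this to zero and multiplying by φ: 4φ² + 12φ − 7 = 0.
φ = (−12 + √(12² + 4·4·7)) / (2·4) = (−12 + √256) / 8 = (−12 + 16)/8 = 1/2.
ℓ''(φ) = −7/φ² − 4 < 0, confirming a maximum.

φ̂_MAP = 0.500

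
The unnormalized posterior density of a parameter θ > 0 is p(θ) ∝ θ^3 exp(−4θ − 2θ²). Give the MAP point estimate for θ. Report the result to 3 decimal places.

θ̂_MAP = 0.500

ℓ'(θ) = 3/θ − 4 − 4θ. Setting this to zero and multiplying by θ: 4θ² + 4θ − 3 = 0.
θ = (−4 + √(4² + 4·4·3)) / (2·4) = (−4 + √64) / 8 = (−4 + 8)/8 = 1/2.
ℓ''(θ) = −3/θ² − 4 < 0, confirming a maximum.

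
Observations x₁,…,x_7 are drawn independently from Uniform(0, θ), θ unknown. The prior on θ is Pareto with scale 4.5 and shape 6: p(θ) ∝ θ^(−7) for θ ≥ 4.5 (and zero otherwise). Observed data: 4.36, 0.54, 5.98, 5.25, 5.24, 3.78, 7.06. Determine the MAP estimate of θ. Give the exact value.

The Uniform(0, θ) likelihood is θ^(−n) for θ ≥ max(xᵢ), zero otherwise. Here max(xᵢ) = 7.06.
Posterior ∝ θ^(−7) · θ^(−7) = θ^(−14) on θ ≥ max(4.5, 7.06) = 7.06.
This density is strictly decreasing in θ, so the posterior mode lies at the lower boundary of the support.

θ̂_MAP = 7.06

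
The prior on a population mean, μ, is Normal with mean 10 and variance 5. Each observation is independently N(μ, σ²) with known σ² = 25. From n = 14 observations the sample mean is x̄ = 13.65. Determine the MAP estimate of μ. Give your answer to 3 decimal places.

μ̂_MAP = 12.689

n = 14, x̄ = 13.65.
For a Normal prior and Normal likelihood with known variance, the posterior is Normal; its mode equals its mean, the precision-weighted average.
Prior precision 1/σ₀² = 1/5 = 0.2; data precision n/σ² = 14/25 = 0.56.
μ̂ = (0.2·10 + 0.56·13.65) / (0.2 + 0.56) = 9.644/0.76 = 2411/190 ≈ 12.689.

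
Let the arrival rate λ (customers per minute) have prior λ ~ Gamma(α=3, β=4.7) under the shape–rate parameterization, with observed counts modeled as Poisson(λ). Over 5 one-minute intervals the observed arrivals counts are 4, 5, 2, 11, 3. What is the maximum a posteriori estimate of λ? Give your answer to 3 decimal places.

Σxᵢ = 4+5+2+11+3 = 25, with n = 5.
Posterior ∝ λ^2e^(−4.7λ) · λ^25e^(−5λ) = λ^27e^(−9.7λ), i.e. Gamma(shape=28, rate=9.7).
The mode of a Gamma(a, b) with a ≥ 1 (shape–rate) is (a−1)/b = 27/9.7 ≈ 2.784.

λ̂_MAP = 2.784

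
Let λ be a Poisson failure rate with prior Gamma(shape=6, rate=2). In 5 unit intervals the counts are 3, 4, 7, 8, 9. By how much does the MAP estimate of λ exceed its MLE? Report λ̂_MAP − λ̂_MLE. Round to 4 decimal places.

Σxᵢ = 31. Posterior is Gamma(37, 7); MAP = (37−1)/7 = 36/7 ≈ 5.14286.
MLE = x̄ = 31/5 ≈ 6.20000.
Difference = 36/7 − 31/5 = -37/35 ≈ -1.0571.

MAP − MLE = -1.0571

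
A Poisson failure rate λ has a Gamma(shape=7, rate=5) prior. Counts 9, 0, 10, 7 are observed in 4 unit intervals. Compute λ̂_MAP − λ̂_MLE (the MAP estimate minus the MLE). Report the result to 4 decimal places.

MAP − MLE = -2.9444

Σxᵢ = 26. Posterior is Gamma(33, 9); MAP = (33−1)/9 = 32/9 ≈ 3.55556.
MLE = x̄ = 26/4 ≈ 6.50000.
Difference = 32/9 − 26/4 = -53/18 ≈ -2.9444.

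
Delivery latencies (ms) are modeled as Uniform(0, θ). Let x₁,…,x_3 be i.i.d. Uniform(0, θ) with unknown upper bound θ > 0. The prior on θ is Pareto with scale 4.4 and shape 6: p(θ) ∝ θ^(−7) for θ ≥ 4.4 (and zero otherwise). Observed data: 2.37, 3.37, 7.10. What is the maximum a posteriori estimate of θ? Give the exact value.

The Uniform(0, θ) likelihood is θ^(−n) for θ ≥ max(xᵢ), zero otherwise. Here max(xᵢ) = 7.10.
Posterior ∝ θ^(−7) · θ^(−3) = θ^(−10) on θ ≥ max(4.4, 7.10) = 7.10.
This density is strictly decreasing in θ, so the posterior mode lies at the lower boundary of the support.

θ̂_MAP = 7.10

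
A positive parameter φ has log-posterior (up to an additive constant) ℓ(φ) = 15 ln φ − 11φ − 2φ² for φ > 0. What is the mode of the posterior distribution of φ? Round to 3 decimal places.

ℓ'(φ) = 15/φ − 11 − 4φ. Setting this to zero and multiplying by φ: 4φ² + 11φ − 15 = 0.
φ = (−11 + √(11² + 4·4·15)) / (2·4) = (−11 + √361) / 8 = (−11 + 19)/8 = 1.
ℓ''(φ) = −15/φ² − 4 < 0, confirming a maximum.

φ̂_MAP = 1.000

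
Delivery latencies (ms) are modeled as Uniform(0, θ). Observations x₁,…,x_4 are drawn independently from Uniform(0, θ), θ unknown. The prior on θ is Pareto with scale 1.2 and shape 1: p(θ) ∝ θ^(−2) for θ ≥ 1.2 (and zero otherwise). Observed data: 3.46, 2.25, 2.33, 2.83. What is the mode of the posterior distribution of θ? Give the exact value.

The Uniform(0, θ) likelihood is θ^(−n) for θ ≥ max(xᵢ), zero otherwise. Here max(xᵢ) = 3.46.
Posterior ∝ θ^(−2) · θ^(−4) = θ^(−6) on θ ≥ max(1.2, 3.46) = 3.46.
This density is strictly decreasing in θ, so the posterior mode lies at the lower boundary of the support.

θ̂_MAP = 3.46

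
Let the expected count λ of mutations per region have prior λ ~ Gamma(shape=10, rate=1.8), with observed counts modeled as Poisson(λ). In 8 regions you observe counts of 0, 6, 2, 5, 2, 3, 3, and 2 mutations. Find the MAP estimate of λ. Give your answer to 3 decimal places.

λ̂_MAP = 3.265

Σxᵢ = 0+6+2+5+2+3+3+2 = 23, with n = 8.
Posterior ∝ λ^9e^(−1.8λ) · λ^23e^(−8λ) = λ^32e^(−9.8λ), i.e. Gamma(shape=33, rate=9.8).
The mode of a Gamma(a, b) with a ≥ 1 (shape–rate) is (a−1)/b = 32/9.8 ≈ 3.265.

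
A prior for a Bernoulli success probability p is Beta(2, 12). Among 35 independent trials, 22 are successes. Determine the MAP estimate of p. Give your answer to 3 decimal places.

Prior: Beta(2, 12).
Data: 22 successes in 35 trials. The binomial likelihood contributes p^22(1−p)^13, so the posterior is Beta(2+22, 12+13) = Beta(24, 25).
For Beta(a, b) with a, b > 1 the mode is (a−1)/(a+b−2) = 23/47 ≈ 0.489.

p̂_MAP = 0.489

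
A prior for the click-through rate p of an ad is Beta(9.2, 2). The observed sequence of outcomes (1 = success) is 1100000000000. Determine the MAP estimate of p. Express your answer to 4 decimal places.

p̂_MAP = 0.4595

Prior: Beta(9.2, 2).
Data: 2 successes in 13 trials (from the sequence). The binomial likelihood contributes p^2(1−p)^11, so the posterior is Beta(9.2+2, 2+11) = Beta(11.2, 13).
For Beta(a, b) with a, b > 1 the mode is (a−1)/(a+b−2) = 10.2/22.2 ≈ 0.4595.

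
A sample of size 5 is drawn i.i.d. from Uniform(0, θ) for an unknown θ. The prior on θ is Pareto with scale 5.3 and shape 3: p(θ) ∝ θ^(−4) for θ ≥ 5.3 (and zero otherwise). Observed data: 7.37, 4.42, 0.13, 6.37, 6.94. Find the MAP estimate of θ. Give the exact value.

θ̂_MAP = 7.37

The Uniform(0, θ) likelihood is θ^(−n) for θ ≥ max(xᵢ), zero otherwise. Here max(xᵢ) = 7.37.
Posterior ∝ θ^(−4) · θ^(−5) = θ^(−9) on θ ≥ max(5.3, 7.37) = 7.37.
This density is strictly decreasing in θ, so the posterior mode lies at the lower boundary of the support.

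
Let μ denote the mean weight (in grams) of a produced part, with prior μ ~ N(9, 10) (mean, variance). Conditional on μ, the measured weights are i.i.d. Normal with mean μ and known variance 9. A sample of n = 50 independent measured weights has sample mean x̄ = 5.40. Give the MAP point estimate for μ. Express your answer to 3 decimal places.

n = 50, x̄ = 5.40.
For a Normal prior and Normal likelihood with known variance, the posterior is Normal; its mode equals its mean, the precision-weighted average.
Prior precision 1/σ₀² = 1/10 = 0.1; data precision n/σ² = 50/9.
μ̂ = (0.1·9 + (50/9)·5.4) / (0.1 + 50/9) = 30.9/(509/90) = 2781/509 ≈ 5.464.

μ̂_MAP = 5.464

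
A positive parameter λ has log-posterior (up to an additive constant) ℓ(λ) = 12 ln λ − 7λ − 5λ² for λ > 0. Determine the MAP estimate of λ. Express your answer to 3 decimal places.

ℓ'(λ) = 12/λ − 7 − 10λ. Setting this to zero and multiplying by λ: 10λ² + 7λ − 12 = 0.
λ = (−7 + √(7² + 4·10·12)) / (2·10) = (−7 + √529) / 20 = (−7 + 23)/20 = 4/5.
ℓ''(λ) = −12/λ² − 10 < 0, confirming a maximum.

λ̂_MAP = 0.800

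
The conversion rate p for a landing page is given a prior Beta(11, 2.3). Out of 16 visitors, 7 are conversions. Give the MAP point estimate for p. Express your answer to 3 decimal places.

Prior: Beta(11, 2.3).
Data: 7 successes in 16 trials. The binomial likelihood contributes p^7(1−p)^9, so the posterior is Beta(11+7, 2.3+9) = Beta(18, 11.3).
For Beta(a, b) with a, b > 1 the mode is (a−1)/(a+b−2) = 17/27.3 ≈ 0.623.

p̂_MAP = 0.623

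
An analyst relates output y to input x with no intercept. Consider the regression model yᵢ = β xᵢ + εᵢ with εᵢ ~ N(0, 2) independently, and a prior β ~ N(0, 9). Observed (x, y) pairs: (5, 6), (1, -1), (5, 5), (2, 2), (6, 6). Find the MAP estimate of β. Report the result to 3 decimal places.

β̂_MAP = 1.030

log p(β | y) = −Σ(yᵢ − βxᵢ)²/(2·2) − β²/(2·9) + const.
Setting the derivative to zero: Σxᵢ(yᵢ − βxᵢ)/2 − β/9 = 0, so β = Σxᵢyᵢ / (Σxᵢ² + σ²/τ²).
Σxᵢyᵢ = 5·6 + 1·(-1) + 5·5 + 2·2 + 6·6 = 94; Σxᵢ² = 91; σ²/τ² = 2/9.
β̂_MAP = 94 / (91 + 2/9) = 94/(821/9) = 846/821 ≈ 1.030.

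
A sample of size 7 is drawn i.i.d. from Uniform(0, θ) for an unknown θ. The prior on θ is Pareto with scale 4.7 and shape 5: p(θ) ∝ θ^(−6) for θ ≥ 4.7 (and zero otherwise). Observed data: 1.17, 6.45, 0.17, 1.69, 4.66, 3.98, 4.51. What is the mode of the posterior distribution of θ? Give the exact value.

The Uniform(0, θ) likelihood is θ^(−n) for θ ≥ max(xᵢ), zero otherwise. Here max(xᵢ) = 6.45.
Posterior ∝ θ^(−6) · θ^(−7) = θ^(−13) on θ ≥ max(4.7, 6.45) = 6.45.
This density is strictly decreasing in θ, so the posterior mode lies at the lower boundary of the support.

θ̂_MAP = 6.45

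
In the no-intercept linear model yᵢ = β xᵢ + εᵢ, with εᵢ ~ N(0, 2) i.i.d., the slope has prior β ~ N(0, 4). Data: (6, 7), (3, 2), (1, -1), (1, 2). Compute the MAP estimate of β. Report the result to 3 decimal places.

β̂_MAP = 1.032

log p(β | y) = −Σ(yᵢ − βxᵢ)²/(2·2) − β²/(2·4) + const.
Setting the derivative to zero: Σxᵢ(yᵢ − βxᵢ)/2 − β/4 = 0, so β = Σxᵢyᵢ / (Σxᵢ² + σ²/τ²).
Σxᵢyᵢ = 6·7 + 3·2 + 1·(-1) + 1·2 = 49; Σxᵢ² = 47; σ²/τ² = 0.5.
β̂_MAP = 49 / (47 + 0.5) = 49/47.5 ≈ 1.032.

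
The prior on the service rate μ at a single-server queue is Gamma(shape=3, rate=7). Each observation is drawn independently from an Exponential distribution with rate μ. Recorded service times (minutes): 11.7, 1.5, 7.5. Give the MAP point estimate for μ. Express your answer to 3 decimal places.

μ̂_MAP = 0.181

The Exponential(rate=μ) likelihood is ∝ μ^n e^(−μΣtᵢ). Here n = 3 and Σtᵢ = 11.7 + 1.5 + 7.5 = 20.7.
Posterior ∝ μ^2e^(−7μ) · μ^3e^(−20.7μ) = μ^5e^(−27.7μ), i.e. Gamma(6, 27.7).
Mode = (a−1)/b = 5/27.7 ≈ 0.181.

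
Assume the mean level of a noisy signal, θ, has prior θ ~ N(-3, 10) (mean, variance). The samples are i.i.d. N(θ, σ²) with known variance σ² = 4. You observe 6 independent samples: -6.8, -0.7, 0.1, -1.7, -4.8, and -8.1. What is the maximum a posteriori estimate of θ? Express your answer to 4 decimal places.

θ̂_MAP = -3.6250

n = 6; x̄ = ((-6.8) + (-0.7) + 0.1 + (-1.7) + (-4.8) + (-8.1))/6 = -22/6 = -11/3 ≈ -3.6667.
For a Normal prior and Normal likelihood with known variance, the posterior is Normal; its mode equals its mean, the precision-weighted average.
Prior precision 1/σ₀² = 1/10 = 0.1; data precision n/σ² = 6/4 = 1.5.
θ̂ = (0.1·(-3) + 1.5·(-11/3)) / (0.1 + 1.5) = (-5.8)/1.6 = -3.6250.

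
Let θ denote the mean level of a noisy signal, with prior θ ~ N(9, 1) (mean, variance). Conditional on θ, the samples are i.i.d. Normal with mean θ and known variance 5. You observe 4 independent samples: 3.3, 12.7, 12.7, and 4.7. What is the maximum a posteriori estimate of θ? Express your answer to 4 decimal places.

n = 4; x̄ = (3.3 + 12.7 + 12.7 + 4.7)/4 = 33.4/4 = 8.35.
For a Normal prior and Normal likelihood with known variance, the posterior is Normal; its mode equals its mean, the precision-weighted average.
Prior precision 1/σ₀² = 1/1 = 1; data precision n/σ² = 4/5 = 0.8.
θ̂ = (1·9 + 0.8·8.35) / (1 + 0.8) = 15.68/1.8 = 392/45 ≈ 8.7111.

θ̂_MAP = 8.7111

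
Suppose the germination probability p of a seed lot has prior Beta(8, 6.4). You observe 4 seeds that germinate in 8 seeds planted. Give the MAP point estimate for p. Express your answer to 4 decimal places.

Prior: Beta(8, 6.4).
Data: 4 successes in 8 trials. The binomial likelihood contributes p^4(1−p)^4, so the posterior is Beta(8+4, 6.4+4) = Beta(12, 10.4).
For Beta(a, b) with a, b > 1 the mode is (a−1)/(a+b−2) = 11/20.4 ≈ 0.5392.

p̂_MAP = 0.5392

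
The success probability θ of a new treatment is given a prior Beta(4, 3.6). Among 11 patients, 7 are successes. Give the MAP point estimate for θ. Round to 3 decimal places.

Prior: Beta(4, 3.6).
Data: 7 successes in 11 trials. The binomial likelihood contributes θ^7(1−θ)^4, so the posterior is Beta(4+7, 3.6+4) = Beta(11, 7.6).
For Beta(a, b) with a, b > 1 the mode is (a−1)/(a+b−2) = 10/16.6 ≈ 0.602.

θ̂_MAP = 0.602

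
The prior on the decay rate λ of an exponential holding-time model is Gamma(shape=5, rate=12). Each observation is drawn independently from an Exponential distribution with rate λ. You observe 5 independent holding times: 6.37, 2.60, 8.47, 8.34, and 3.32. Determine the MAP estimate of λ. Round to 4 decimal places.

λ̂_MAP = 0.2190

The Exponential(rate=λ) likelihood is ∝ λ^n e^(−λΣtᵢ). Here n = 5 and Σtᵢ = 6.37 + 2.60 + 8.47 + 8.34 + 3.32 = 29.10.
Posterior ∝ λ^4e^(−12λ) · λ^5e^(−29.10λ) = λ^9e^(−41.10λ), i.e. Gamma(10, 41.10).
Mode = (a−1)/b = 9/41.10 ≈ 0.2190.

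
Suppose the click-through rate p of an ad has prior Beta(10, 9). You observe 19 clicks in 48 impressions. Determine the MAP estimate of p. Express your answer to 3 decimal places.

p̂_MAP = 0.431

Prior: Beta(10, 9).
Data: 19 successes in 48 trials. The binomial likelihood contributes p^19(1−p)^29, so the posterior is Beta(10+19, 9+29) = Beta(29, 38).
For Beta(a, b) with a, b > 1 the mode is (a−1)/(a+b−2) = 28/65 ≈ 0.431.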